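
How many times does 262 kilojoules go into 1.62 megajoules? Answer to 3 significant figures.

(1.62 × 10^6) / (262 × 10^3) = 0.006183 × 10^3

6.18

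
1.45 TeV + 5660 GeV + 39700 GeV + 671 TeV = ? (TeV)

In TeV:
  1.45 TeV → 1.45
  5660 GeV = 5660 × 10⁻³ TeV = 5.66
  39700 GeV = 39700 × 10⁻³ TeV = 39.7
  671 TeV → 671
Sum: 1.45 + 5.66 + 39.7 + 671 = 717.81

717.81 TeV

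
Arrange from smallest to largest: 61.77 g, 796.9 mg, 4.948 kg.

61.77 g = 61.77 g
796.9 mg = 0.7969 g
4.948 kg = 4948 g

796.9 mg < 61.77 g < 4.948 kg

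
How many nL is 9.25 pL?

0.00925 nL

pico = 10^-12, nano = 10^-9; factor is 10^-3.
9.25 × 10^-3 = 0.00925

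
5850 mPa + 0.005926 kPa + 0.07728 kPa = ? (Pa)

In Pa:
  5850 mPa = 5850 × 10^-3 Pa = 5.85
  0.005926 kPa = 0.005926 × 10^3 Pa = 5.926
  0.07728 kPa = 0.07728 × 10^3 Pa = 77.28
Sum: 5.85 + 5.926 + 77.28 = 89.056

89.056 Pa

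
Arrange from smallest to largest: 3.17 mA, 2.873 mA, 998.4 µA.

3.17 mA = 0.00317 A
2.873 mA = 0.002873 A
998.4 µA = 0.0009984 A

998.4 µA < 2.873 mA < 3.17 mA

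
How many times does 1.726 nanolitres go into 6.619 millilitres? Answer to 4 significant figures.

(6.619 × 10⁻³) / (1.726 × 10⁻⁹) = 3.8349 × 10⁶

3835000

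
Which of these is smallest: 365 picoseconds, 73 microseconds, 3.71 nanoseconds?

365 picoseconds = 0.000000000365 seconds
73 microseconds = 0.000073 seconds
3.71 nanoseconds = 0.00000000371 seconds

365 picoseconds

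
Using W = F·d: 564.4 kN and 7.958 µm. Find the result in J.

564.4e3 × 7.958e-6 = 4491.4952e-3 J

4.4914952 J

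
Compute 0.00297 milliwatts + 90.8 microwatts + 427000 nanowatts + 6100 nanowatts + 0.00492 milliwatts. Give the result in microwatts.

In microwatts:
  0.00297 milliwatts = 0.00297 × 10³ microwatts = 2.97
  90.8 microwatts → 90.8
  427000 nanowatts = 427000 × 10⁻³ microwatts = 427
  6100 nanowatts = 6100 × 10⁻³ microwatts = 6.1
  0.00492 milliwatts = 0.00492 × 10³ microwatts = 4.92
Sum: 2.97 + 90.8 + 427 + 6.1 + 4.92 = 531.79

531.79 microwatts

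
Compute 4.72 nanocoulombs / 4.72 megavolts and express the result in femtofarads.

1 femtofarad

(4.72 × 10⁻⁹) / (4.72 × 10⁶) = 1 × 10⁻¹⁵ F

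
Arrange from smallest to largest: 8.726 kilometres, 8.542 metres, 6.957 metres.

6.957 metres < 8.542 metres < 8.726 kilometres

8.726 kilometres = 8726 metres
8.542 metres = 8.542 metres
6.957 metres = 6.957 metres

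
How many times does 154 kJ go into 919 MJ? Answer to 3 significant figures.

5970

(919 × 10⁶) / (154 × 10³) = 5.968 × 10³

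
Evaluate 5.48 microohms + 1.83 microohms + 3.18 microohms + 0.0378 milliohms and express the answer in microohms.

In microohms:
  5.48 microohms → 5.48
  1.83 microohms → 1.83
  3.18 microohms → 3.18
  0.0378 milliohms = 0.0378e3 microohms = 37.8
Sum: 5.48 + 1.83 + 3.18 + 37.8 = 48.29

48.29 microohms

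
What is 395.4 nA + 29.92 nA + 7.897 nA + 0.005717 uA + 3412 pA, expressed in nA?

In nA:
  395.4 nA → 395.4
  29.92 nA → 29.92
  7.897 nA → 7.897
  0.005717 uA = 0.005717 × 10^3 nA = 5.717
  3412 pA = 3412 × 10^-3 nA = 3.412
Sum: 395.4 + 29.92 + 7.897 + 5.717 + 3.412 = 442.346

442.346 nA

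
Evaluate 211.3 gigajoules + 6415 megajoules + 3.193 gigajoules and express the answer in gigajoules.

220.908 gigajoules

In gigajoules:
  211.3 gigajoules → 211.3
  6415 megajoules = 6415e-3 gigajoules = 6.415
  3.193 gigajoules → 3.193
Sum: 211.3 + 6.415 + 3.193 = 220.908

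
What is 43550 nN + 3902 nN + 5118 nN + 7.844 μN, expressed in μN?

In μN:
  43550 nN = 43550 × 10⁻³ μN = 43.55
  3902 nN = 3902 × 10⁻³ μN = 3.902
  5118 nN = 5118 × 10⁻³ μN = 5.118
  7.844 μN → 7.844
Sum: 43.55 + 3.902 + 5.118 + 7.844 = 60.414

60.414 μN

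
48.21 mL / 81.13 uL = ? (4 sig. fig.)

(48.21 × 10^-3) / (81.13 × 10^-6) = 0.59423 × 10^3

594.2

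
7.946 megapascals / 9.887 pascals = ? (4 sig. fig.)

(7.946 × 10^6) / (9.887) = 0.80368 × 10^6

803700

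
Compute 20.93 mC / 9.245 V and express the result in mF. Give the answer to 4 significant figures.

2.264 mF

(20.93 × 10⁻³) / (9.245) = 2.26393 × 10⁻³ F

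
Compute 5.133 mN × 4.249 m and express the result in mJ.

5.133 × 10^-3 × 4.249 = 21.810117 × 10^-3 J

21.810117 mJ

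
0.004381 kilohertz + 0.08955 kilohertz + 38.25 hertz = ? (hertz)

132.181 hertz

In hertz:
  0.004381 kilohertz = 0.004381 × 10³ hertz = 4.381
  0.08955 kilohertz = 0.08955 × 10³ hertz = 89.55
  38.25 hertz → 38.25
Sum: 4.381 + 89.55 + 38.25 = 132.181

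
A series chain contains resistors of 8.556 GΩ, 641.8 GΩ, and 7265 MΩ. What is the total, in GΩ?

657.621 GΩ

In GΩ:
  8.556 GΩ → 8.556
  641.8 GΩ → 641.8
  7265 MΩ = 7265 × 10^-3 GΩ = 7.265
Sum: 8.556 + 641.8 + 7.265 = 657.621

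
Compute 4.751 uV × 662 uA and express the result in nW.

3.145162 nW

4.751e-6 × 662e-6 = 3145.162e-12 W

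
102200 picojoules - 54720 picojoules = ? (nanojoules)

In nanojoules:
  102200 picojoules = 102200e-3 nanojoules = 102.2
  54720 picojoules = 54720e-3 nanojoules = 54.72
Difference: 102.2 - 54.72 = 47.48

47.48 nanojoules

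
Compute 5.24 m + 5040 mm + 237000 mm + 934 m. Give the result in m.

1181.28 m

In m:
  5.24 m → 5.24
  5040 mm = 5040e-3 m = 5.04
  237000 mm = 237000e-3 m = 237
  934 m → 934
Sum: 5.24 + 5.04 + 237 + 934 = 1181.28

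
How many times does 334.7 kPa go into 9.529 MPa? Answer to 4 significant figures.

28.47

(9.529e6) / (334.7e3) = 0.02847e3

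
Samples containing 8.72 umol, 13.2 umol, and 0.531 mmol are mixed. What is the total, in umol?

552.92 umol

In umol:
  8.72 umol → 8.72
  13.2 umol → 13.2
  0.531 mmol = 0.531 × 10³ umol = 531
Sum: 8.72 + 13.2 + 531 = 552.92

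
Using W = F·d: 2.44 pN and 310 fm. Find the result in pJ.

0.0000000000007564 pJ

2.44 × 10⁻¹² × 310 × 10⁻¹⁵ = 756.4 × 10⁻²⁷ J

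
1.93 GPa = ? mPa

giga = 1e9, milli = 1e-3; factor is 1e12.
1.93 × 1e12 = 1930000000000

1930000000000 mPa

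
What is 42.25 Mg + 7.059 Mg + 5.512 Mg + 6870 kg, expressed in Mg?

In Mg:
  42.25 Mg → 42.25
  7.059 Mg → 7.059
  5.512 Mg → 5.512
  6870 kg = 6870e-3 Mg = 6.87
Sum: 42.25 + 7.059 + 5.512 + 6.87 = 61.691

61.691 Mg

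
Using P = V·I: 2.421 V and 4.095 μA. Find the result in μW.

9.913995 μW

2.421 × 4.095 × 10⁻⁶ = 9.913995 × 10⁻⁶ W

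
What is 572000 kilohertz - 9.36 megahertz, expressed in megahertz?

In megahertz:
  572000 kilohertz = 572000e-3 megahertz = 572
  9.36 megahertz → 9.36
Difference: 572 - 9.36 = 562.64

562.64 megahertz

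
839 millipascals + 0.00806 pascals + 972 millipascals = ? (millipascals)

In millipascals:
  839 millipascals → 839
  0.00806 pascals = 0.00806 × 10³ millipascals = 8.06
  972 millipascals → 972
Sum: 839 + 8.06 + 972 = 1819.06

1819.06 millipascals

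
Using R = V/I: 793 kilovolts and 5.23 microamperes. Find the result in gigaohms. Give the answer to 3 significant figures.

(793 × 10³) / (5.23 × 10⁻⁶) = 151.63 × 10⁹ Ω

152 gigaohms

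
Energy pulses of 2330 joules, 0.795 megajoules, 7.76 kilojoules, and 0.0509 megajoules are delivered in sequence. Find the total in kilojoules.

855.99 kilojoules

In kilojoules:
  2330 joules = 2330 × 10⁻³ kilojoules = 2.33
  0.795 megajoules = 0.795 × 10³ kilojoules = 795
  7.76 kilojoules → 7.76
  0.0509 megajoules = 0.0509 × 10³ kilojoules = 50.9
Sum: 2.33 + 795 + 7.76 + 50.9 = 855.99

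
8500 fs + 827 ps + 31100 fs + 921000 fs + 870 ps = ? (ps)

In ps:
  8500 fs = 8500 × 10^-3 ps = 8.5
  827 ps → 827
  31100 fs = 31100 × 10^-3 ps = 31.1
  921000 fs = 921000 × 10^-3 ps = 921
  870 ps → 870
Sum: 8.5 + 827 + 31.1 + 921 + 870 = 2657.6

2657.6 ps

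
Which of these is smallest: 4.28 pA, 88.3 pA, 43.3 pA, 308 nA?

4.28 pA = 0.00000000000428 A
88.3 pA = 0.0000000000883 A
43.3 pA = 0.0000000000433 A
308 nA = 0.000000308 A

4.28 pA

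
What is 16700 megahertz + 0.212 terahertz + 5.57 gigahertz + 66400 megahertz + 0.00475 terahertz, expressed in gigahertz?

In gigahertz:
  16700 megahertz = 16700 × 10⁻³ gigahertz = 16.7
  0.212 terahertz = 0.212 × 10³ gigahertz = 212
  5.57 gigahertz → 5.57
  66400 megahertz = 66400 × 10⁻³ gigahertz = 66.4
  0.00475 terahertz = 0.00475 × 10³ gigahertz = 4.75
Sum: 16.7 + 212 + 5.57 + 66.4 + 4.75 = 305.42

305.42 gigahertz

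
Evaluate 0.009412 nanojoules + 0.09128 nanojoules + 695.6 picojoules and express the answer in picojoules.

In picojoules:
  0.009412 nanojoules = 0.009412 × 10^3 picojoules = 9.412
  0.09128 nanojoules = 0.09128 × 10^3 picojoules = 91.28
  695.6 picojoules → 695.6
Sum: 9.412 + 91.28 + 695.6 = 796.292

796.292 picojoules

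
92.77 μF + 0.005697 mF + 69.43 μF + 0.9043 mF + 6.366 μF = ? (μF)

In μF:
  92.77 μF → 92.77
  0.005697 mF = 0.005697 × 10^3 μF = 5.697
  69.43 μF → 69.43
  0.9043 mF = 0.9043 × 10^3 μF = 904.3
  6.366 μF → 6.366
Sum: 92.77 + 5.697 + 69.43 + 904.3 + 6.366 = 1078.563

1078.563 μF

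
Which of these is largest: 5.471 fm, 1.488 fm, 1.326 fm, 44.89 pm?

44.89 pm

5.471 fm = 0.000000000000005471 m
1.488 fm = 0.000000000000001488 m
1.326 fm = 0.000000000000001326 m
44.89 pm = 0.00000000004489 m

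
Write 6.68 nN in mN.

0.00000668 mN

nano = 10⁻⁹, milli = 10⁻³; factor is 10⁻⁶.
6.68 × 10⁻⁶ = 0.00000668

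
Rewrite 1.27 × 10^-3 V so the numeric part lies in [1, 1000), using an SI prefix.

1.27 mV

= 1.27 × 10^-3 V; 10^-3 is milli.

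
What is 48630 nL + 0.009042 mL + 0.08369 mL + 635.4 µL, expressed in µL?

776.762 µL

In µL:
  48630 nL = 48630 × 10^-3 µL = 48.63
  0.009042 mL = 0.009042 × 10^3 µL = 9.042
  0.08369 mL = 0.08369 × 10^3 µL = 83.69
  635.4 µL → 635.4
Sum: 48.63 + 9.042 + 83.69 + 635.4 = 776.762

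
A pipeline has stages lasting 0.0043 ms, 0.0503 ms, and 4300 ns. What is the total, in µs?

In µs:
  0.0043 ms = 0.0043 × 10^3 µs = 4.3
  0.0503 ms = 0.0503 × 10^3 µs = 50.3
  4300 ns = 4300 × 10^-3 µs = 4.3
Sum: 4.3 + 50.3 + 4.3 = 58.9

58.9 µs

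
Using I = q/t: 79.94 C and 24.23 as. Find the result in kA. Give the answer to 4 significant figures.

3299000000000000 kA

(79.94) / (24.23 × 10^-18) = 3.29922 × 10^18 A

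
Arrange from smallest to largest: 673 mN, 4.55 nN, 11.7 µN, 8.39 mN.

4.55 nN < 11.7 µN < 8.39 mN < 673 mN

673 mN = 0.673 N
4.55 nN = 0.00000000455 N
11.7 µN = 0.0000117 N
8.39 mN = 0.00839 N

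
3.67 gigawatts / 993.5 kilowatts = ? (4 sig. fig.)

3694

(3.67e9) / (993.5e3) = 0.003694e6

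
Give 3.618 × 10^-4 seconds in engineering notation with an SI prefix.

361.8 microseconds

= 361.8 × 10^-6 seconds; 10^-6 is micro.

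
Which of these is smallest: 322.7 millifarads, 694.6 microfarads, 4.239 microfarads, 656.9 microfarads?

4.239 microfarads

322.7 millifarads = 0.3227 farads
694.6 microfarads = 0.0006946 farads
4.239 microfarads = 0.000004239 farads
656.9 microfarads = 0.0006569 farads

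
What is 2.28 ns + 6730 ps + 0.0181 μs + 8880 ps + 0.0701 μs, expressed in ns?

106.09 ns

In ns:
  2.28 ns → 2.28
  6730 ps = 6730 × 10⁻³ ns = 6.73
  0.0181 μs = 0.0181 × 10³ ns = 18.1
  8880 ps = 8880 × 10⁻³ ns = 8.88
  0.0701 μs = 0.0701 × 10³ ns = 70.1
Sum: 2.28 + 6.73 + 18.1 + 8.88 + 70.1 = 106.09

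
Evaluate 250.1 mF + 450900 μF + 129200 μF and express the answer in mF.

830.2 mF

In mF:
  250.1 mF → 250.1
  450900 μF = 450900e-3 mF = 450.9
  129200 μF = 129200e-3 mF = 129.2
Sum: 250.1 + 450.9 + 129.2 = 830.2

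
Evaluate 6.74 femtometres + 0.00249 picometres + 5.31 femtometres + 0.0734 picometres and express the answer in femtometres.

In femtometres:
  6.74 femtometres → 6.74
  0.00249 picometres = 0.00249e3 femtometres = 2.49
  5.31 femtometres → 5.31
  0.0734 picometres = 0.0734e3 femtometres = 73.4
Sum: 6.74 + 2.49 + 5.31 + 73.4 = 87.94

87.94 femtometres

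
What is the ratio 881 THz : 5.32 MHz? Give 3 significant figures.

(881 × 10¹²) / (5.32 × 10⁶) = 165.6 × 10⁶

166000000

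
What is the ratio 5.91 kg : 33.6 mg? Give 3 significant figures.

(5.91 × 10³) / (33.6 × 10⁻³) = 0.1759 × 10⁶

176000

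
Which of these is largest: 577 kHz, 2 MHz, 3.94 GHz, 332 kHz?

3.94 GHz

577 kHz = 577000 Hz
2 MHz = 2000000 Hz
3.94 GHz = 3940000000 Hz
332 kHz = 332000 Hz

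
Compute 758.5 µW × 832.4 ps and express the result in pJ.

0.6313754 pJ

758.5e-6 × 832.4e-12 = 631375.4e-18 J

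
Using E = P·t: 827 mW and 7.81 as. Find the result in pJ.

827e-3 × 7.81e-18 = 6458.87e-21 J

0.00000645887 pJ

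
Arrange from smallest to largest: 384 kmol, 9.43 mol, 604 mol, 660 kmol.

384 kmol = 384000 mol
9.43 mol = 9.43 mol
604 mol = 604 mol
660 kmol = 660000 mol

9.43 mol < 604 mol < 384 kmol < 660 kmol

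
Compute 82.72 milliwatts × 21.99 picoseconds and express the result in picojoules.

1.8190128 picojoules

82.72 × 10^-3 × 21.99 × 10^-12 = 1819.0128 × 10^-15 J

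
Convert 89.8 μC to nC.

89800 nC

micro = 10^-6, nano = 10^-9; factor is 10^3.
89.8 × 10^3 = 89800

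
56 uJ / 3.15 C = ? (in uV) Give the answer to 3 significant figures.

17.8 uV

(56 × 10⁻⁶) / (3.15) = 17.778 × 10⁻⁶ V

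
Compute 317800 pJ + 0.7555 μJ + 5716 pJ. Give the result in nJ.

In nJ:
  317800 pJ = 317800 × 10^-3 nJ = 317.8
  0.7555 μJ = 0.7555 × 10^3 nJ = 755.5
  5716 pJ = 5716 × 10^-3 nJ = 5.716
Sum: 317.8 + 755.5 + 5.716 = 1079.016

1079.016 nJ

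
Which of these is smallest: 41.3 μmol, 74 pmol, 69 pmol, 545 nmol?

69 pmol

41.3 μmol = 0.0000413 mol
74 pmol = 0.000000000074 mol
69 pmol = 0.000000000069 mol
545 nmol = 0.000000545 mol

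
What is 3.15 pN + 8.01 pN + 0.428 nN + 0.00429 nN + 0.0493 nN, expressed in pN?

In pN:
  3.15 pN → 3.15
  8.01 pN → 8.01
  0.428 nN = 0.428 × 10³ pN = 428
  0.00429 nN = 0.00429 × 10³ pN = 4.29
  0.0493 nN = 0.0493 × 10³ pN = 49.3
Sum: 3.15 + 8.01 + 428 + 4.29 + 49.3 = 492.75

492.75 pN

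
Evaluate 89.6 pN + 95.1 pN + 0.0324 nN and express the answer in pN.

In pN:
  89.6 pN → 89.6
  95.1 pN → 95.1
  0.0324 nN = 0.0324e3 pN = 32.4
Sum: 89.6 + 95.1 + 32.4 = 217.1

217.1 pN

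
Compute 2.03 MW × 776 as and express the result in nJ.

1.57528 nJ

2.03 × 10⁶ × 776 × 10⁻¹⁸ = 1575.28 × 10⁻¹² J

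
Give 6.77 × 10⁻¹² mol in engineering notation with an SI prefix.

6.77 pmol

= 6.77 × 10⁻¹² mol; 10⁻¹² is pico.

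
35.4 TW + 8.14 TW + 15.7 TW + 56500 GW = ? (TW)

In TW:
  35.4 TW → 35.4
  8.14 TW → 8.14
  15.7 TW → 15.7
  56500 GW = 56500 × 10⁻³ TW = 56.5
Sum: 35.4 + 8.14 + 15.7 + 56.5 = 115.74

115.74 TW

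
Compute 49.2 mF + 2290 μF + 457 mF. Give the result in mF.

In mF:
  49.2 mF → 49.2
  2290 μF = 2290 × 10^-3 mF = 2.29
  457 mF → 457
Sum: 49.2 + 2.29 + 457 = 508.49

508.49 mF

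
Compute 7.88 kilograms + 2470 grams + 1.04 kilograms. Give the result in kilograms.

11.39 kilograms

In kilograms:
  7.88 kilograms → 7.88
  2470 grams = 2470 × 10^-3 kilograms = 2.47
  1.04 kilograms → 1.04
Sum: 7.88 + 2.47 + 1.04 = 11.39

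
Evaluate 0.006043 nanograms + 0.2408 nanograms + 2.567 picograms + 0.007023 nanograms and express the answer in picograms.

In picograms:
  0.006043 nanograms = 0.006043e3 picograms = 6.043
  0.2408 nanograms = 0.2408e3 picograms = 240.8
  2.567 picograms → 2.567
  0.007023 nanograms = 0.007023e3 picograms = 7.023
Sum: 6.043 + 240.8 + 2.567 + 7.023 = 256.433

256.433 picograms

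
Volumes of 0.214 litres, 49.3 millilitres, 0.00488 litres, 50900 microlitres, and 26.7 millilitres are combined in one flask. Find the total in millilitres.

345.78 millilitres

In millilitres:
  0.214 litres = 0.214 × 10^3 millilitres = 214
  49.3 millilitres → 49.3
  0.00488 litres = 0.00488 × 10^3 millilitres = 4.88
  50900 microlitres = 50900 × 10^-3 millilitres = 50.9
  26.7 millilitres → 26.7
Sum: 214 + 49.3 + 4.88 + 50.9 + 26.7 = 345.78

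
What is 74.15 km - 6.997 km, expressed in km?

In km:
  74.15 km → 74.15
  6.997 km → 6.997
Difference: 74.15 - 6.997 = 67.153

67.153 km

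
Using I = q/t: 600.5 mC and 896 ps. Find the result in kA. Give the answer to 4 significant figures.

670200 kA

(600.5e-3) / (896e-12) = 0.670201e9 A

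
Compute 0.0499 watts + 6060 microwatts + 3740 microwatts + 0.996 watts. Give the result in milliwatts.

In milliwatts:
  0.0499 watts = 0.0499e3 milliwatts = 49.9
  6060 microwatts = 6060e-3 milliwatts = 6.06
  3740 microwatts = 3740e-3 milliwatts = 3.74
  0.996 watts = 0.996e3 milliwatts = 996
Sum: 49.9 + 6.06 + 3.74 + 996 = 1055.7

1055.7 milliwatts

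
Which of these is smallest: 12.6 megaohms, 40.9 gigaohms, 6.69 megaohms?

12.6 megaohms = 12600000 ohms
40.9 gigaohms = 40900000000 ohms
6.69 megaohms = 6690000 ohms

6.69 megaohms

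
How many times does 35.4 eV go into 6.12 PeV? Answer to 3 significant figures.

173000000000000

(6.12 × 10^15) / (35.4) = 0.1729 × 10^15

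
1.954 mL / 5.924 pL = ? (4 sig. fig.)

329800000

(1.954 × 10⁻³) / (5.924 × 10⁻¹²) = 0.32984 × 10⁹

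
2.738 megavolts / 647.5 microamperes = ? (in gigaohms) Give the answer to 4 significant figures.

4.229 gigaohms

(2.738 × 10^6) / (647.5 × 10^-6) = 0.00422857 × 10^12 Ω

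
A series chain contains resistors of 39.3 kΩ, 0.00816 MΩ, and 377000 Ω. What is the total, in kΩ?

424.46 kΩ

In kΩ:
  39.3 kΩ → 39.3
  0.00816 MΩ = 0.00816 × 10³ kΩ = 8.16
  377000 Ω = 377000 × 10⁻³ kΩ = 377
Sum: 39.3 + 8.16 + 377 = 424.46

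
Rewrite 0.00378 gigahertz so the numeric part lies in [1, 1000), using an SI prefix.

3.78 megahertz

= 3.78e6 hertz; 1e6 is mega.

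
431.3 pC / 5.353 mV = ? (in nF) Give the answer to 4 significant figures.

80.57 nF

(431.3 × 10^-12) / (5.353 × 10^-3) = 80.5716 × 10^-9 F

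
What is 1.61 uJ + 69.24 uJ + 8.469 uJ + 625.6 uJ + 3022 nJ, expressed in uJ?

707.941 uJ

In uJ:
  1.61 uJ → 1.61
  69.24 uJ → 69.24
  8.469 uJ → 8.469
  625.6 uJ → 625.6
  3022 nJ = 3022e-3 uJ = 3.022
Sum: 1.61 + 69.24 + 8.469 + 625.6 + 3.022 = 707.941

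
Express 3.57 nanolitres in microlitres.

nano = 10^-9, micro = 10^-6; factor is 10^-3.
3.57 × 10^-3 = 0.00357

0.00357 microlitres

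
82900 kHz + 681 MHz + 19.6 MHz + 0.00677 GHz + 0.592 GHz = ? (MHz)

1382.27 MHz

In MHz:
  82900 kHz = 82900e-3 MHz = 82.9
  681 MHz → 681
  19.6 MHz → 19.6
  0.00677 GHz = 0.00677e3 MHz = 6.77
  0.592 GHz = 0.592e3 MHz = 592
Sum: 82.9 + 681 + 19.6 + 6.77 + 592 = 1382.27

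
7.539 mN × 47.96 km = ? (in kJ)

0.36157044 kJ

7.539 × 10⁻³ × 47.96 × 10³ = 361.57044 J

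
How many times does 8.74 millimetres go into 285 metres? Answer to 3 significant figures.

(285) / (8.74 × 10⁻³) = 32.61 × 10³

32600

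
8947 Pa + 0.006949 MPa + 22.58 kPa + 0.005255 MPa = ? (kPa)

In kPa:
  8947 Pa = 8947e-3 kPa = 8.947
  0.006949 MPa = 0.006949e3 kPa = 6.949
  22.58 kPa → 22.58
  0.005255 MPa = 0.005255e3 kPa = 5.255
Sum: 8.947 + 6.949 + 22.58 + 5.255 = 43.731

43.731 kPa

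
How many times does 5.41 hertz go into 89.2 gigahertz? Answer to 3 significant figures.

16500000000

(89.2 × 10^9) / (5.41) = 16.49 × 10^9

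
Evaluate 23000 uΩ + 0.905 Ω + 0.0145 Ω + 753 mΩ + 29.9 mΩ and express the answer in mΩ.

In mΩ:
  23000 uΩ = 23000 × 10^-3 mΩ = 23
  0.905 Ω = 0.905 × 10^3 mΩ = 905
  0.0145 Ω = 0.0145 × 10^3 mΩ = 14.5
  753 mΩ → 753
  29.9 mΩ → 29.9
Sum: 23 + 905 + 14.5 + 753 + 29.9 = 1725.4

1725.4 mΩ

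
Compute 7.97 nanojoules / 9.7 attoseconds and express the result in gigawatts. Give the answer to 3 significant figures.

0.822 gigawatts

(7.97 × 10⁻⁹) / (9.7 × 10⁻¹⁸) = 0.82165 × 10⁹ W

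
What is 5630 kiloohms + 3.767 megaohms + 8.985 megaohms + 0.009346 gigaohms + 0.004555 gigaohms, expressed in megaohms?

In megaohms:
  5630 kiloohms = 5630 × 10⁻³ megaohms = 5.63
  3.767 megaohms → 3.767
  8.985 megaohms → 8.985
  0.009346 gigaohms = 0.009346 × 10³ megaohms = 9.346
  0.004555 gigaohms = 0.004555 × 10³ megaohms = 4.555
Sum: 5.63 + 3.767 + 8.985 + 9.346 + 4.555 = 32.283

32.283 megaohms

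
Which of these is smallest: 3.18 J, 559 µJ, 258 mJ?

3.18 J = 3.18 J
559 µJ = 0.000559 J
258 mJ = 0.258 J

559 µJ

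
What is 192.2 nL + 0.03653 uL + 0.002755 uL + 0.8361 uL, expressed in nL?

1067.585 nL

In nL:
  192.2 nL → 192.2
  0.03653 uL = 0.03653 × 10³ nL = 36.53
  0.002755 uL = 0.002755 × 10³ nL = 2.755
  0.8361 uL = 0.8361 × 10³ nL = 836.1
Sum: 192.2 + 36.53 + 2.755 + 836.1 = 1067.585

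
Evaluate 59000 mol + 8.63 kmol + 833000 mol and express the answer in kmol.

In kmol:
  59000 mol = 59000 × 10⁻³ kmol = 59
  8.63 kmol → 8.63
  833000 mol = 833000 × 10⁻³ kmol = 833
Sum: 59 + 8.63 + 833 = 900.63

900.63 kmol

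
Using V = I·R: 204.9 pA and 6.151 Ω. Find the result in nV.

1.2603399 nV

204.9 × 10⁻¹² × 6.151 = 1260.3399 × 10⁻¹² V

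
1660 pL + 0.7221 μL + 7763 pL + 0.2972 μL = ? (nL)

1028.723 nL

In nL:
  1660 pL = 1660e-3 nL = 1.66
  0.7221 μL = 0.7221e3 nL = 722.1
  7763 pL = 7763e-3 nL = 7.763
  0.2972 μL = 0.2972e3 nL = 297.2
Sum: 1.66 + 722.1 + 7.763 + 297.2 = 1028.723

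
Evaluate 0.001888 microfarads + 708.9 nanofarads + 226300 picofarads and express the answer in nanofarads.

937.088 nanofarads

In nanofarads:
  0.001888 microfarads = 0.001888 × 10^3 nanofarads = 1.888
  708.9 nanofarads → 708.9
  226300 picofarads = 226300 × 10^-3 nanofarads = 226.3
Sum: 1.888 + 708.9 + 226.3 = 937.088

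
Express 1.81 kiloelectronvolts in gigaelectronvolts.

0.00000181 gigaelectronvolts

kilo = 10³, giga = 10⁹; factor is 10⁻⁶.
1.81 × 10⁻⁶ = 0.00000181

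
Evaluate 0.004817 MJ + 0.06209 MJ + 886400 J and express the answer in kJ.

In kJ:
  0.004817 MJ = 0.004817 × 10³ kJ = 4.817
  0.06209 MJ = 0.06209 × 10³ kJ = 62.09
  886400 J = 886400 × 10⁻³ kJ = 886.4
Sum: 4.817 + 62.09 + 886.4 = 953.307

953.307 kJ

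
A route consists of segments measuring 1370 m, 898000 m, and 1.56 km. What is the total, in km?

In km:
  1370 m = 1370 × 10⁻³ km = 1.37
  898000 m = 898000 × 10⁻³ km = 898
  1.56 km → 1.56
Sum: 1.37 + 898 + 1.56 = 900.93

900.93 km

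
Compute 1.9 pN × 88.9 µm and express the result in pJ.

0.00016891 pJ

1.9e-12 × 88.9e-6 = 168.91e-18 J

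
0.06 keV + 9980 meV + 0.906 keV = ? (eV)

975.98 eV

In eV:
  0.06 keV = 0.06 × 10³ eV = 60
  9980 meV = 9980 × 10⁻³ eV = 9.98
  0.906 keV = 0.906 × 10³ eV = 906
Sum: 60 + 9.98 + 906 = 975.98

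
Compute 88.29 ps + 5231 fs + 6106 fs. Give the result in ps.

99.627 ps

In ps:
  88.29 ps → 88.29
  5231 fs = 5231 × 10^-3 ps = 5.231
  6106 fs = 6106 × 10^-3 ps = 6.106
Sum: 88.29 + 5.231 + 6.106 = 99.627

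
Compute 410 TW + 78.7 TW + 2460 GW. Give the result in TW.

491.16 TW

In TW:
  410 TW → 410
  78.7 TW → 78.7
  2460 GW = 2460 × 10⁻³ TW = 2.46
Sum: 410 + 78.7 + 2.46 = 491.16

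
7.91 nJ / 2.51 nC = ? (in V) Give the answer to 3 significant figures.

3.15 V

(7.91e-9) / (2.51e-9) = 3.1514 V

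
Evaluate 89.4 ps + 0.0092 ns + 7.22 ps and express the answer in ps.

In ps:
  89.4 ps → 89.4
  0.0092 ns = 0.0092 × 10³ ps = 9.2
  7.22 ps → 7.22
Sum: 89.4 + 9.2 + 7.22 = 105.82

105.82 ps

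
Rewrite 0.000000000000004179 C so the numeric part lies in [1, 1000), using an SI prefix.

4.179 fC

= 4.179 × 10⁻¹⁵ C; 10⁻¹⁵ is femto.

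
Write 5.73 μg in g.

micro = 1e-6, (no prefix) = 1e0; factor is 1e-6.
5.73 × 1e-6 = 0.00000573

0.00000573 g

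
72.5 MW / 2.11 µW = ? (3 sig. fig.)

34400000000000

(72.5 × 10⁶) / (2.11 × 10⁻⁶) = 34.36 × 10¹²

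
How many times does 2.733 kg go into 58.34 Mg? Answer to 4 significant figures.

(58.34 × 10^6) / (2.733 × 10^3) = 21.347 × 10^3

21350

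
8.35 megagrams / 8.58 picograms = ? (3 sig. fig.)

973000000000000000

(8.35e6) / (8.58e-12) = 0.9732e18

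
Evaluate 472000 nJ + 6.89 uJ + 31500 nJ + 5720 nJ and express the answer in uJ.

In uJ:
  472000 nJ = 472000e-3 uJ = 472
  6.89 uJ → 6.89
  31500 nJ = 31500e-3 uJ = 31.5
  5720 nJ = 5720e-3 uJ = 5.72
Sum: 472 + 6.89 + 31.5 + 5.72 = 516.11

516.11 uJ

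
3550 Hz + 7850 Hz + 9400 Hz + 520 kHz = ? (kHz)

540.8 kHz

In kHz:
  3550 Hz = 3550 × 10^-3 kHz = 3.55
  7850 Hz = 7850 × 10^-3 kHz = 7.85
  9400 Hz = 9400 × 10^-3 kHz = 9.4
  520 kHz → 520
Sum: 3.55 + 7.85 + 9.4 + 520 = 540.8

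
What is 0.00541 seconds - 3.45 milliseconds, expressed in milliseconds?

1.96 milliseconds

In milliseconds:
  0.00541 seconds = 0.00541e3 milliseconds = 5.41
  3.45 milliseconds → 3.45
Difference: 5.41 - 3.45 = 1.96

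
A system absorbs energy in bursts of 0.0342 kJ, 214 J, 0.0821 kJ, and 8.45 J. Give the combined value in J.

In J:
  0.0342 kJ = 0.0342e3 J = 34.2
  214 J → 214
  0.0821 kJ = 0.0821e3 J = 82.1
  8.45 J → 8.45
Sum: 34.2 + 214 + 82.1 + 8.45 = 338.75

338.75 J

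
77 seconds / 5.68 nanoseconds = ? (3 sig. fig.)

(77) / (5.68 × 10^-9) = 13.56 × 10^9

13600000000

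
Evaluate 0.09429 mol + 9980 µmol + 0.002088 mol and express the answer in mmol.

106.358 mmol

In mmol:
  0.09429 mol = 0.09429 × 10³ mmol = 94.29
  9980 µmol = 9980 × 10⁻³ mmol = 9.98
  0.002088 mol = 0.002088 × 10³ mmol = 2.088
Sum: 94.29 + 9.98 + 2.088 = 106.358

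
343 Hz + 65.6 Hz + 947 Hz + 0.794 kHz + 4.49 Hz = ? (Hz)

2154.09 Hz

In Hz:
  343 Hz → 343
  65.6 Hz → 65.6
  947 Hz → 947
  0.794 kHz = 0.794e3 Hz = 794
  4.49 Hz → 4.49
Sum: 343 + 65.6 + 947 + 794 + 4.49 = 2154.09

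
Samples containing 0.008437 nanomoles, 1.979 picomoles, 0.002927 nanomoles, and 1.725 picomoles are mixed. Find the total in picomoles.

15.068 picomoles

In picomoles:
  0.008437 nanomoles = 0.008437 × 10³ picomoles = 8.437
  1.979 picomoles → 1.979
  0.002927 nanomoles = 0.002927 × 10³ picomoles = 2.927
  1.725 picomoles → 1.725
Sum: 8.437 + 1.979 + 2.927 + 1.725 = 15.068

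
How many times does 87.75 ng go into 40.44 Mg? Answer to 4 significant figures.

460900000000000

(40.44 × 10⁶) / (87.75 × 10⁻⁹) = 0.46085 × 10¹⁵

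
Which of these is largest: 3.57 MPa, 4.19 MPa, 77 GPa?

3.57 MPa = 3570000 Pa
4.19 MPa = 4190000 Pa
77 GPa = 77000000000 Pa

77 GPa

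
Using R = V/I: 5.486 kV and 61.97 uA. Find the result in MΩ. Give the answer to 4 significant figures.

(5.486 × 10^3) / (61.97 × 10^-6) = 0.0885267 × 10^9 Ω

88.53 MΩ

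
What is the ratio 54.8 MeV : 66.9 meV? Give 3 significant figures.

819000000

(54.8 × 10⁶) / (66.9 × 10⁻³) = 0.8191 × 10⁹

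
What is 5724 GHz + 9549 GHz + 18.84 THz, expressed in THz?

In THz:
  5724 GHz = 5724e-3 THz = 5.724
  9549 GHz = 9549e-3 THz = 9.549
  18.84 THz → 18.84
Sum: 5.724 + 9.549 + 18.84 = 34.113

34.113 THz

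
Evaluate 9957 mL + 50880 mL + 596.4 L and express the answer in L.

657.237 L

In L:
  9957 mL = 9957 × 10^-3 L = 9.957
  50880 mL = 50880 × 10^-3 L = 50.88
  596.4 L → 596.4
Sum: 9.957 + 50.88 + 596.4 = 657.237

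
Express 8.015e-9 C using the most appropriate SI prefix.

= 8.015e-9 C; 1e-9 is nano.

8.015 nC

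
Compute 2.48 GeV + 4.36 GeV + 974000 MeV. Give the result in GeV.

980.84 GeV

In GeV:
  2.48 GeV → 2.48
  4.36 GeV → 4.36
  974000 MeV = 974000 × 10⁻³ GeV = 974
Sum: 2.48 + 4.36 + 974 = 980.84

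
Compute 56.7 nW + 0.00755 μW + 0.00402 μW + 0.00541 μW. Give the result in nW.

In nW:
  56.7 nW → 56.7
  0.00755 μW = 0.00755 × 10^3 nW = 7.55
  0.00402 μW = 0.00402 × 10^3 nW = 4.02
  0.00541 μW = 0.00541 × 10^3 nW = 5.41
Sum: 56.7 + 7.55 + 4.02 + 5.41 = 73.68

73.68 nW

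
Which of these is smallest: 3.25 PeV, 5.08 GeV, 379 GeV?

5.08 GeV

3.25 PeV = 3250000000000000 eV
5.08 GeV = 5080000000 eV
379 GeV = 379000000000 eV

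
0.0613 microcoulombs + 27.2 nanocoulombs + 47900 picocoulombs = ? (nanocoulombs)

In nanocoulombs:
  0.0613 microcoulombs = 0.0613e3 nanocoulombs = 61.3
  27.2 nanocoulombs → 27.2
  47900 picocoulombs = 47900e-3 nanocoulombs = 47.9
Sum: 61.3 + 27.2 + 47.9 = 136.4

136.4 nanocoulombs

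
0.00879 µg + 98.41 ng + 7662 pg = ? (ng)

In ng:
  0.00879 µg = 0.00879 × 10³ ng = 8.79
  98.41 ng → 98.41
  7662 pg = 7662 × 10⁻³ ng = 7.662
Sum: 8.79 + 98.41 + 7.662 = 114.862

114.862 ng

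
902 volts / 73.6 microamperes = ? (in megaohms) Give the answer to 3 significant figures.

12.3 megaohms

(902) / (73.6 × 10^-6) = 12.255 × 10^6 Ω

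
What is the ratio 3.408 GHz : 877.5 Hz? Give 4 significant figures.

3884000

(3.408 × 10^9) / (877.5) = 0.0038838 × 10^9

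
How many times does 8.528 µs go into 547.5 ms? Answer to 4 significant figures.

(547.5 × 10^-3) / (8.528 × 10^-6) = 64.2 × 10^3

64200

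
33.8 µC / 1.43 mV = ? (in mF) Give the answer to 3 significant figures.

23.6 mF

(33.8 × 10^-6) / (1.43 × 10^-3) = 23.636 × 10^-3 F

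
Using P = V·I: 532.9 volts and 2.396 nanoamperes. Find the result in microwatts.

532.9 × 2.396e-9 = 1276.8284e-9 W

1.2768284 microwatts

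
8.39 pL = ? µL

0.00000839 µL

pico = 1e-12, micro = 1e-6; factor is 1e-6.
8.39 × 1e-6 = 0.00000839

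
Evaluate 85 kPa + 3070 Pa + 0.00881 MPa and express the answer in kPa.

In kPa:
  85 kPa → 85
  3070 Pa = 3070e-3 kPa = 3.07
  0.00881 MPa = 0.00881e3 kPa = 8.81
Sum: 85 + 3.07 + 8.81 = 96.88

96.88 kPa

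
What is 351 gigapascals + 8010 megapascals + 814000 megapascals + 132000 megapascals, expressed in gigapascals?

In gigapascals:
  351 gigapascals → 351
  8010 megapascals = 8010 × 10^-3 gigapascals = 8.01
  814000 megapascals = 814000 × 10^-3 gigapascals = 814
  132000 megapascals = 132000 × 10^-3 gigapascals = 132
Sum: 351 + 8.01 + 814 + 132 = 1305.01

1305.01 gigapascals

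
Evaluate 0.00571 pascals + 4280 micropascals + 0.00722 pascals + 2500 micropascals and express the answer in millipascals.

In millipascals:
  0.00571 pascals = 0.00571 × 10^3 millipascals = 5.71
  4280 micropascals = 4280 × 10^-3 millipascals = 4.28
  0.00722 pascals = 0.00722 × 10^3 millipascals = 7.22
  2500 micropascals = 2500 × 10^-3 millipascals = 2.5
Sum: 5.71 + 4.28 + 7.22 + 2.5 = 19.71

19.71 millipascals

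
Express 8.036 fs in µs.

femto = 10^-15, micro = 10^-6; factor is 10^-9.
8.036 × 10^-9 = 0.000000008036

0.000000008036 µs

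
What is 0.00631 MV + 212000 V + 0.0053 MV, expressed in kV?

In kV:
  0.00631 MV = 0.00631e3 kV = 6.31
  212000 V = 212000e-3 kV = 212
  0.0053 MV = 0.0053e3 kV = 5.3
Sum: 6.31 + 212 + 5.3 = 223.61

223.61 kV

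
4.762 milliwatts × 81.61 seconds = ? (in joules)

4.762 × 10^-3 × 81.61 = 388.62682 × 10^-3 J

0.38862682 joules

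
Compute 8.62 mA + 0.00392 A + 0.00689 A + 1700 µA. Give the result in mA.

21.13 mA

In mA:
  8.62 mA → 8.62
  0.00392 A = 0.00392e3 mA = 3.92
  0.00689 A = 0.00689e3 mA = 6.89
  1700 µA = 1700e-3 mA = 1.7
Sum: 8.62 + 3.92 + 6.89 + 1.7 = 21.13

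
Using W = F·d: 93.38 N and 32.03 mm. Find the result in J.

93.38 × 32.03e-3 = 2990.9614e-3 J

2.9909614 J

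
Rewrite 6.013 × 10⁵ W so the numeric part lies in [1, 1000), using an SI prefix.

= 601.3 × 10³ W; 10³ is kilo.

601.3 kW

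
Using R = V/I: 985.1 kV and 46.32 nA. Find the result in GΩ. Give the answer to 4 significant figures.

(985.1 × 10³) / (46.32 × 10⁻⁹) = 21.2673 × 10¹² Ω

21270 GΩ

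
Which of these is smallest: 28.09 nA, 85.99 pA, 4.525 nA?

28.09 nA = 0.00000002809 A
85.99 pA = 0.00000000008599 A
4.525 nA = 0.000000004525 A

85.99 pA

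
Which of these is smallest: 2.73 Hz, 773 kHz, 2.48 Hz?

2.48 Hz

2.73 Hz = 2.73 Hz
773 kHz = 773000 Hz
2.48 Hz = 2.48 Hz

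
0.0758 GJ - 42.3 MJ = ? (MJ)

In MJ:
  0.0758 GJ = 0.0758 × 10^3 MJ = 75.8
  42.3 MJ → 42.3
Difference: 75.8 - 42.3 = 33.5

33.5 MJ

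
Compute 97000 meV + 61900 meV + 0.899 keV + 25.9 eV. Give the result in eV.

In eV:
  97000 meV = 97000 × 10⁻³ eV = 97
  61900 meV = 61900 × 10⁻³ eV = 61.9
  0.899 keV = 0.899 × 10³ eV = 899
  25.9 eV → 25.9
Sum: 97 + 61.9 + 899 + 25.9 = 1083.8

1083.8 eV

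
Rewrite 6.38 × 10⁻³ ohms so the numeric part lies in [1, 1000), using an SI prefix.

6.38 milliohms

= 6.38 × 10⁻³ ohms; 10⁻³ is milli.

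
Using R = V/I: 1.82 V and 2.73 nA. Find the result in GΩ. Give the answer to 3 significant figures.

(1.82) / (2.73e-9) = 0.66667e9 Ω

0.667 GΩ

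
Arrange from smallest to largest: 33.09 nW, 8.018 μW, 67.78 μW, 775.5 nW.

33.09 nW = 0.00000003309 W
8.018 μW = 0.000008018 W
67.78 μW = 0.00006778 W
775.5 nW = 0.0000007755 W

33.09 nW < 775.5 nW < 8.018 μW < 67.78 μW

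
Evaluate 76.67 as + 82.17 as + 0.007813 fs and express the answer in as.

166.653 as

In as:
  76.67 as → 76.67
  82.17 as → 82.17
  0.007813 fs = 0.007813 × 10³ as = 7.813
Sum: 76.67 + 82.17 + 7.813 = 166.653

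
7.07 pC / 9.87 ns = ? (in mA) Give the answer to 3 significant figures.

0.716 mA

(7.07 × 10⁻¹²) / (9.87 × 10⁻⁹) = 0.71631 × 10⁻³ A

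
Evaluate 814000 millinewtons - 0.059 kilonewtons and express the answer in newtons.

In newtons:
  814000 millinewtons = 814000 × 10⁻³ newtons = 814
  0.059 kilonewtons = 0.059 × 10³ newtons = 59
Difference: 814 - 59 = 755

755 newtons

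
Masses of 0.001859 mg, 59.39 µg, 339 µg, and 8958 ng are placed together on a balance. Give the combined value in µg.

In µg:
  0.001859 mg = 0.001859e3 µg = 1.859
  59.39 µg → 59.39
  339 µg → 339
  8958 ng = 8958e-3 µg = 8.958
Sum: 1.859 + 59.39 + 339 + 8.958 = 409.207

409.207 µg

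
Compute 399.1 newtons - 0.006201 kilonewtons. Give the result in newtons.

392.899 newtons

In newtons:
  399.1 newtons → 399.1
  0.006201 kilonewtons = 0.006201 × 10³ newtons = 6.201
Difference: 399.1 - 6.201 = 392.899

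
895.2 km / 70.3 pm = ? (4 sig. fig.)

12730000000000000

(895.2e3) / (70.3e-12) = 12.734e15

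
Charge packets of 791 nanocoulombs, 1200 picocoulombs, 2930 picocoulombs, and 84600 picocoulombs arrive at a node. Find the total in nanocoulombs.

In nanocoulombs:
  791 nanocoulombs → 791
  1200 picocoulombs = 1200e-3 nanocoulombs = 1.2
  2930 picocoulombs = 2930e-3 nanocoulombs = 2.93
  84600 picocoulombs = 84600e-3 nanocoulombs = 84.6
Sum: 791 + 1.2 + 2.93 + 84.6 = 879.73

879.73 nanocoulombs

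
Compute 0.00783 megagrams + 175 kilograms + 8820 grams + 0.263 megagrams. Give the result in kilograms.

In kilograms:
  0.00783 megagrams = 0.00783 × 10^3 kilograms = 7.83
  175 kilograms → 175
  8820 grams = 8820 × 10^-3 kilograms = 8.82
  0.263 megagrams = 0.263 × 10^3 kilograms = 263
Sum: 7.83 + 175 + 8.82 + 263 = 454.65

454.65 kilograms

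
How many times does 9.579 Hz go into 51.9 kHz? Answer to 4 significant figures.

(51.9e3) / (9.579) = 5.4181e3

5418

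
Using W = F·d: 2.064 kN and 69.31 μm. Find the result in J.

0.14305584 J

2.064e3 × 69.31e-6 = 143.05584e-3 J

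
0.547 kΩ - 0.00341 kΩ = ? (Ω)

In Ω:
  0.547 kΩ = 0.547e3 Ω = 547
  0.00341 kΩ = 0.00341e3 Ω = 3.41
Difference: 547 - 3.41 = 543.59

543.59 Ω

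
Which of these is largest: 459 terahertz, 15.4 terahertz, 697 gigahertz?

459 terahertz = 459000000000000 hertz
15.4 terahertz = 15400000000000 hertz
697 gigahertz = 697000000000 hertz

459 terahertz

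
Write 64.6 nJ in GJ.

nano = 10^-9, giga = 10^9; factor is 10^-18.
64.6 × 10^-18 = 0.0000000000000000646

0.0000000000000000646 GJ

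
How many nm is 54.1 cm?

centi = 1e-2, nano = 1e-9; factor is 1e7.
54.1 × 1e7 = 541000000

541000000 nm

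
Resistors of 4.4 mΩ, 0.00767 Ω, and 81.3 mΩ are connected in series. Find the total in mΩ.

93.37 mΩ

In mΩ:
  4.4 mΩ → 4.4
  0.00767 Ω = 0.00767 × 10³ mΩ = 7.67
  81.3 mΩ → 81.3
Sum: 4.4 + 7.67 + 81.3 = 93.37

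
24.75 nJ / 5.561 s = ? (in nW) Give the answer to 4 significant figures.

4.451 nW

(24.75 × 10⁻⁹) / (5.561) = 4.45064 × 10⁻⁹ W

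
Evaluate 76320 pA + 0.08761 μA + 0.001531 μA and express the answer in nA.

165.461 nA

In nA:
  76320 pA = 76320 × 10⁻³ nA = 76.32
  0.08761 μA = 0.08761 × 10³ nA = 87.61
  0.001531 μA = 0.001531 × 10³ nA = 1.531
Sum: 76.32 + 87.61 + 1.531 = 165.461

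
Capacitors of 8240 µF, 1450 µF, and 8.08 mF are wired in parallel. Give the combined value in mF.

17.77 mF

In mF:
  8240 µF = 8240e-3 mF = 8.24
  1450 µF = 1450e-3 mF = 1.45
  8.08 mF → 8.08
Sum: 8.24 + 1.45 + 8.08 = 17.77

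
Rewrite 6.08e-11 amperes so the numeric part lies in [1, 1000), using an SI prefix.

60.8 picoamperes

= 60.8e-12 amperes; 1e-12 is pico.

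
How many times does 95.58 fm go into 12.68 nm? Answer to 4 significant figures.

(12.68 × 10^-9) / (95.58 × 10^-15) = 0.13266 × 10^6

132700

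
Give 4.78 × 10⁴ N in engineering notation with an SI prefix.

47.8 kN

= 47.8 × 10³ N; 10³ is kilo.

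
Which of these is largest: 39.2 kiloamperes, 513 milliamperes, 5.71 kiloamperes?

39.2 kiloamperes = 39200 amperes
513 milliamperes = 0.513 amperes
5.71 kiloamperes = 5710 amperes

39.2 kiloamperes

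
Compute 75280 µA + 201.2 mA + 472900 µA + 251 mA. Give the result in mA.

1000.38 mA

In mA:
  75280 µA = 75280e-3 mA = 75.28
  201.2 mA → 201.2
  472900 µA = 472900e-3 mA = 472.9
  251 mA → 251
Sum: 75.28 + 201.2 + 472.9 + 251 = 1000.38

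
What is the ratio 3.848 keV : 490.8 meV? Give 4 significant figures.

(3.848 × 10³) / (490.8 × 10⁻³) = 0.0078403 × 10⁶

7840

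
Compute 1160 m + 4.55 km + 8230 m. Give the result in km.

13.94 km

In km:
  1160 m = 1160e-3 km = 1.16
  4.55 km → 4.55
  8230 m = 8230e-3 km = 8.23
Sum: 1.16 + 4.55 + 8.23 = 13.94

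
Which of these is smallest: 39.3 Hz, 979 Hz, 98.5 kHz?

39.3 Hz

39.3 Hz = 39.3 Hz
979 Hz = 979 Hz
98.5 kHz = 98500 Hz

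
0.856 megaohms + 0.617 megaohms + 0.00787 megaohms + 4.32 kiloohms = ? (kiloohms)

1485.19 kiloohms

In kiloohms:
  0.856 megaohms = 0.856 × 10^3 kiloohms = 856
  0.617 megaohms = 0.617 × 10^3 kiloohms = 617
  0.00787 megaohms = 0.00787 × 10^3 kiloohms = 7.87
  4.32 kiloohms → 4.32
Sum: 856 + 617 + 7.87 + 4.32 = 1485.19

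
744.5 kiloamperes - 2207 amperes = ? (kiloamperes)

In kiloamperes:
  744.5 kiloamperes → 744.5
  2207 amperes = 2207 × 10^-3 kiloamperes = 2.207
Difference: 744.5 - 2.207 = 742.293

742.293 kiloamperes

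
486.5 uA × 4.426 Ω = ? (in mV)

2.153249 mV

486.5e-6 × 4.426 = 2153.249e-6 V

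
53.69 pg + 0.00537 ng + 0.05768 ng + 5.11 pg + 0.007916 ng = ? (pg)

129.766 pg

In pg:
  53.69 pg → 53.69
  0.00537 ng = 0.00537 × 10³ pg = 5.37
  0.05768 ng = 0.05768 × 10³ pg = 57.68
  5.11 pg → 5.11
  0.007916 ng = 0.007916 × 10³ pg = 7.916
Sum: 53.69 + 5.37 + 57.68 + 5.11 + 7.916 = 129.766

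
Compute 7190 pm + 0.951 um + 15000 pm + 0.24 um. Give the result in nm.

In nm:
  7190 pm = 7190 × 10⁻³ nm = 7.19
  0.951 um = 0.951 × 10³ nm = 951
  15000 pm = 15000 × 10⁻³ nm = 15
  0.24 um = 0.24 × 10³ nm = 240
Sum: 7.19 + 951 + 15 + 240 = 1213.19

1213.19 nm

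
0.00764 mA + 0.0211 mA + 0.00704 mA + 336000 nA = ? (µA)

In µA:
  0.00764 mA = 0.00764 × 10³ µA = 7.64
  0.0211 mA = 0.0211 × 10³ µA = 21.1
  0.00704 mA = 0.00704 × 10³ µA = 7.04
  336000 nA = 336000 × 10⁻³ µA = 336
Sum: 7.64 + 21.1 + 7.04 + 336 = 371.78

371.78 µA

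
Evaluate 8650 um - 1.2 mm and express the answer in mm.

7.45 mm

In mm:
  8650 um = 8650 × 10^-3 mm = 8.65
  1.2 mm → 1.2
Difference: 8.65 - 1.2 = 7.45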